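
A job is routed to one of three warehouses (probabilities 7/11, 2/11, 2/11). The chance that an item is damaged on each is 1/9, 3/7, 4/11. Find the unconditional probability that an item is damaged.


P(A) = P(A|B1)P(B1) + P(A|B2)P(B2) + P(A|B3)P(B3)
= 1/9*7/11 + 3/7*2/11 + 4/11*2/11
= 7/99 + 6/77 + 8/121 = 1637/7623

1637/7623


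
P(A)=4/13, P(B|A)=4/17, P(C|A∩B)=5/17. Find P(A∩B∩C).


P(A∩B∩C) = P(A) * P(B|A) * P(C|A∩B)
= 4/13 * 4/17 * 5/17
= 16/221 * 5/17 = 80/3757

80/3757


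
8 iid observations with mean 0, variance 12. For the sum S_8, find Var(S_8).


By independence, Var(S_n) = n*Var(X_1) = 8*12 = 96

96


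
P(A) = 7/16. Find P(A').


P(A') = 1 - P(A) = 1 - 7/16 = 9/16

9/16


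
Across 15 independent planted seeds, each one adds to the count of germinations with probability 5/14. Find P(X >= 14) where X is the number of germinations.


P(X>=14) = P(X=14) + P(X=15)
= 823974609375/155568095557812224 + 30517578125/155568095557812224
= 30517578125/5556003412779008

30517578125/5556003412779008


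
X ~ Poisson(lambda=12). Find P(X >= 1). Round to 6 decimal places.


P(X>=1) = 1 - P(X<=0) = 1 - (e^(-12)*12^0/0!)
≈ 1 - 0.0000061442 = 0.9999938558
≈ 0.999994

0.999994


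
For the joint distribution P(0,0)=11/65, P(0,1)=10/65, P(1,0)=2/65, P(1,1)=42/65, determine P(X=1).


P(X=1) = P(1,0)+P(1,1) = 2/65 + 42/65 = 44/65

44/65


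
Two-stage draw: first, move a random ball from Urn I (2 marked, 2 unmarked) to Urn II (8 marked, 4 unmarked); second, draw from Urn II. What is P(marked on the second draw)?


P(transfer marked) = 2/4 = 1/2; P(transfer unmarked) = 1/2
If marked transferred: Urn II has 9 marked of 13, so P(marked|marked moved) = 9/13
If unmarked transferred: Urn II has 8 marked of 13, so P(marked|unmarked moved) = 8/13
By total probability: P(marked) = 1/2*9/13 + 1/2*8/13 = 17/26

17/26


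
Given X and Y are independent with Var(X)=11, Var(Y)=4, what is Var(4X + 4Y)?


Independence => Cov(X,Y)=0
Var(4X + 4Y) = 4^2*Var(X) + 4^2*Var(Y)
= 16*11 + 16*4 = 240

240


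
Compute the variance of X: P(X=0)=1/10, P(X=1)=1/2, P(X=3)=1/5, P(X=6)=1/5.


E[X] = 23/10, E[X^2] = 19/2
Var(X) = E[X^2] - (E[X])^2 = 19/2 - (23/10)^2 = 421/100

421/100


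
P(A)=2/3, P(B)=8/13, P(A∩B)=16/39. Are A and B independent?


P(A)*P(B) = 2/3*8/13 = 16/39
P(A∩B) = 16/39, which equals P(A)P(B), so independent

Yes, A and B are independent


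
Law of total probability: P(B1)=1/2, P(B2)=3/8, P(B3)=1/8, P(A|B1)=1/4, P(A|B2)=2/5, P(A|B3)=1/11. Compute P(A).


P(A) = P(A|B1)P(B1) + P(A|B2)P(B2) + P(A|B3)P(B3)
= 1/4*1/2 + 2/5*3/8 + 1/11*1/8
= 1/8 + 3/20 + 1/88 = 63/220

63/220


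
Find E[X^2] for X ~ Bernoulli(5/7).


For Bernoulli: X in {0,1}
E[X^2] = 0^2*(1-5/7) + 1^2*5/7 = 5/7

5/7


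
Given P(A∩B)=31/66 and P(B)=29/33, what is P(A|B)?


P(A|B) = P(A∩B)/P(B) = (31/66)/(58/66) = 31/58

31/58


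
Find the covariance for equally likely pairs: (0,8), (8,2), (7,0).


E[X]=5, E[Y]=10/3, E[XY]=16/3
Cov(X,Y) = E[XY] - E[X]E[Y] = 16/3 - 5*10/3 = -34/3

-34/3


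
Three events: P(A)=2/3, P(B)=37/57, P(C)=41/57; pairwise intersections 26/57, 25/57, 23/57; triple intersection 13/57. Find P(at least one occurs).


P(A∪B∪C) = P(A)+P(B)+P(C) - P(AB)-P(AC)-P(BC) + P(ABC)
= 2/3+37/57+41/57 - 26/57-25/57-23/57 + 13/57
= 55/57

55/57


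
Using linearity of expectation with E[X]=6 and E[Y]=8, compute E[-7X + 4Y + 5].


E[-7X + 4Y + 5] = -7*E[X] + 4*E[Y] + 5
= (-7)*(6) + (4)*(8) + (5)
= -42 + 32 + 5 = -5

-5


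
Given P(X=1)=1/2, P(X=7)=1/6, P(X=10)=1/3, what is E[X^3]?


E[X^3] = sum(g(x)*P(x))
= 1*1/2 + 343*1/6 + 1000*1/3
= 391

391


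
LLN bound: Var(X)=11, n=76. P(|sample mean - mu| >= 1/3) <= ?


Var(Xbar) = Var(X)/n = 11/76
Chebyshev: P(|Xbar-mu| >= 1/3) <= Var(Xbar)/(1/3)^2 = (11/76)/(1/9) = 99/76
Bound exceeds 1, so trivial bound: 1

1


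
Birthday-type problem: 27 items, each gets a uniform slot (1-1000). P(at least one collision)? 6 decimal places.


P(all different) = prod((1000-i)/1000 for i=0..26) = 0.701775
P(at least one match) = 1 - 0.701775 = 0.298225

0.298225


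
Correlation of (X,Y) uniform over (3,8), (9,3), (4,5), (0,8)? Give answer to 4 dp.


Cov(X,Y) = -6.2500, Var(X) = 10.5000, Var(Y) = 4.5000
rho = Cov/(sqrt(VarX)*sqrt(VarY)) = -0.9092

-0.9092


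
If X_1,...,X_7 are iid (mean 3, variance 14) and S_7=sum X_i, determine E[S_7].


E[S_n] = n*E[X_1] = 7*3 = 21

21


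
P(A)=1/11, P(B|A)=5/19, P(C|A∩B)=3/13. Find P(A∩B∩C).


P(A∩B∩C) = P(A) * P(B|A) * P(C|A∩B)
= 1/11 * 5/19 * 3/13
= 5/209 * 3/13 = 15/2717

15/2717


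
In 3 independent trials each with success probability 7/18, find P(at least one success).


P(at least one) = 1 - P(none)
P(none) = (1 - 7/18)^3 = (11/18)^3 = 1331/5832
P(at least one) = 1 - 1331/5832 = 4501/5832

4501/5832


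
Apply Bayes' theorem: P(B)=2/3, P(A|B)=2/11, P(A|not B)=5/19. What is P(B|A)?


P(A) = P(A|B)P(B) + P(A|B')P(B') = 2/11*2/3 + 5/19*1/3 = 131/627
P(B|A) = P(A|B)P(B)/P(A) = (4/33)/(131/627) = 76/131

76/131


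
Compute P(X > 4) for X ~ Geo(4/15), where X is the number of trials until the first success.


P(X > 4) = P(first 4 trials all fail) = (1-p)^4 = (11/15)^4 = 14641/50625

14641/50625


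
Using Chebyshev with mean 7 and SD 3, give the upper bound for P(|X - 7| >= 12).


k = 12/3 = 4
Chebyshev: P(|X-mu| >= k*sigma) <= 1/k^2 = 1/4^2 = 1/16

1/16


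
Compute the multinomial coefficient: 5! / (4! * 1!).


5! = 120
Denominator: 4!=24 * 1!=1
Coefficient = 120 / 24 = 5

5


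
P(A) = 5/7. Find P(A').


P(A') = 1 - P(A) = 1 - 5/7 = 2/7

2/7


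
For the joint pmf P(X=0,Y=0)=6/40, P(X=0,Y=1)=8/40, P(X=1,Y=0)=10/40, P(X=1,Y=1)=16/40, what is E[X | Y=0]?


P(Y=0) = 16/40
E[X|Y=0] = (0*6 + 1*10)/16 = 10/16 = 5/8

5/8


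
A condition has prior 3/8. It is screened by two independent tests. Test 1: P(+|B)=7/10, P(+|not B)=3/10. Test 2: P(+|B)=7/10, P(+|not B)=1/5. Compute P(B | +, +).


After test 1: P(+) = 7/10*3/8 + 3/10*5/8 = 9/20
P(B|+) = (21/80)/(9/20) = 7/12
After test 2 (use post1 as new prior): P(+) = 7/10*7/12 + 1/5*5/12 = 59/120
P(B|+,+) = (49/120)/(59/120) = 49/59

49/59


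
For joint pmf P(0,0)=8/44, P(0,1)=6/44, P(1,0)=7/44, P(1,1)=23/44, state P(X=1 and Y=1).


Read from table: P(X=1, Y=1) = 23/44

23/44


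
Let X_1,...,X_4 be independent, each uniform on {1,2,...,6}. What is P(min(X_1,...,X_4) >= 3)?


P(min >= 3) = P(all X_i >= 3) = (P(X_1 >= 3))^4
= (4/6)^4 = (2/3)^4 = 16/81

16/81


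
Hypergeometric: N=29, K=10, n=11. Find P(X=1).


P(X=1) = C(10,1)*C(19,10) / C(29,11)
= 10*92378 / 34597290
= 923780/34597290 = 374/14007

374/14007


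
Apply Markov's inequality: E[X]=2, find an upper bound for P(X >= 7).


Markov: P(X >= a) <= E[X]/a
P(X >= 7) <= 2/7

2/7


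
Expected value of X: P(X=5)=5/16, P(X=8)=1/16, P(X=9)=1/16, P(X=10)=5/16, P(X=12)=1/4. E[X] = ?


E[X] = sum(x * P(x))
= 5*5/16 + 8*1/16 + 9*1/16 + 10*5/16 + 12*1/4
= 35/4

35/4


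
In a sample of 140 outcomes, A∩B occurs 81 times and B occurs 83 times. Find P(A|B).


P(A|B) = P(A∩B)/P(B) = (81/140)/(83/140) = 81/83

81/83


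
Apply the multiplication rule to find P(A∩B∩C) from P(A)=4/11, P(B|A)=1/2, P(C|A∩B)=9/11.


P(A∩B∩C) = P(A) * P(B|A) * P(C|A∩B)
= 4/11 * 1/2 * 9/11
= 2/11 * 9/11 = 18/121

18/121


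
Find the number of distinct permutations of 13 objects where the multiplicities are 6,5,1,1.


13! = 6227020800
Denominator: 6!=720 * 5!=120 * 1!=1 * 1!=1
Coefficient = 6227020800 / 86400 = 72072

72072


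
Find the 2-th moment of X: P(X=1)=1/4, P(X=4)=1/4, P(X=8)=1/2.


E[X^2] = sum(x^2 * P(x))
= 1*1/4 + 16*1/4 + 64*1/2
= 145/4

145/4


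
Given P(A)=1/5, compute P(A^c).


P(A') = 1 - P(A) = 1 - 1/5 = 4/5

4/5


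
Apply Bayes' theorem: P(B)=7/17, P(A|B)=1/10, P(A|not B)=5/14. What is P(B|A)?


P(A) = P(A|B)P(B) + P(A|B')P(B') = 1/10*7/17 + 5/14*10/17 = 299/1190
P(B|A) = P(A|B)P(B)/P(A) = (7/170)/(299/1190) = 49/299

49/299


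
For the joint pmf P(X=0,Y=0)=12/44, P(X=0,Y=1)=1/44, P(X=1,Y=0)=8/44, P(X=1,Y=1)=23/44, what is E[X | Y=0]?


P(Y=0) = 20/44
E[X|Y=0] = (0*12 + 1*8)/20 = 8/20 = 2/5

2/5


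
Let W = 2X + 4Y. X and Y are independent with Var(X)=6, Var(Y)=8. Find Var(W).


Independence => Cov(X,Y)=0
Var(2X + 4Y) = 2^2*Var(X) + 4^2*Var(Y)
= 4*6 + 16*8 = 152

152


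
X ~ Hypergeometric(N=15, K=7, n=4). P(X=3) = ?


P(X=3) = C(7,3)*C(8,1) / C(15,4)
= 35*8 / 1365
= 280/1365 = 8/39

8/39


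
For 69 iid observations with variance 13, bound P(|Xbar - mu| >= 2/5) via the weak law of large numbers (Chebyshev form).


Var(Xbar) = Var(X)/n = 13/69
Chebyshev: P(|Xbar-mu| >= 2/5) <= Var(Xbar)/(2/5)^2 = (13/69)/(4/25) = 325/276
Bound exceeds 1, so trivial bound: 1

1


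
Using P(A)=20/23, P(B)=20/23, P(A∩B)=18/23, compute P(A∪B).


P(A∪B) = P(A) + P(B) - P(A∩B)
= 20/23 + 20/23 - 18/23 = 22/23

22/23


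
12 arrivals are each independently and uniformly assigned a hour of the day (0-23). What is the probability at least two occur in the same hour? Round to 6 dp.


P(all different) = prod((24-i)/24 for i=0..11) = 0.035468
P(at least one match) = 1 - 0.035468 = 0.964532

0.964532


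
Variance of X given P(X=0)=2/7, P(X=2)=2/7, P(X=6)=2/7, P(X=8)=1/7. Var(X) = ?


E[X] = 24/7, E[X^2] = 144/7
Var(X) = E[X^2] - (E[X])^2 = 144/7 - (24/7)^2 = 432/49

432/49


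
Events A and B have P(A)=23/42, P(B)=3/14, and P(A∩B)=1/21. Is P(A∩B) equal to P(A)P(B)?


P(A)*P(B) = 23/42*3/14 = 23/196
P(A∩B) = 1/21 != 23/196, so not independent

No, A and B are not independent


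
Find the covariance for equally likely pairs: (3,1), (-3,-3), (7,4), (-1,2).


E[X]=3/2, E[Y]=1, E[XY]=19/2
Cov(X,Y) = E[XY] - E[X]E[Y] = 19/2 - 3/2*1 = 8

8


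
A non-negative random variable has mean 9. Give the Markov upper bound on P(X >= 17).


Markov: P(X >= a) <= E[X]/a
P(X >= 17) <= 9/17

9/17


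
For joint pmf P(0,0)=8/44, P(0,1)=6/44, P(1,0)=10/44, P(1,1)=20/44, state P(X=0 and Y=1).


Read from table: P(X=0, Y=1) = 6/44 = 3/22

3/22


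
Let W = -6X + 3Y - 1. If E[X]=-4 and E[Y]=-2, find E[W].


E[-6X + 3Y - 1] = -6*E[X] + 3*E[Y] - 1
= (-6)*(-4) + (3)*(-2) + (-1)
= 24 - 6 - 1 = 17

17


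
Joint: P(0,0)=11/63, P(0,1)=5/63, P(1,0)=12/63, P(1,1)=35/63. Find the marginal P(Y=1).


P(Y=1) = P(0,1)+P(1,1) = 5/63 + 35/63 = 40/63

40/63


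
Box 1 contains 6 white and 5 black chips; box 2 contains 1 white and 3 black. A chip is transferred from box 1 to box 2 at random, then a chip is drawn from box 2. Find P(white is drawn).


P(transfer white) = 6/11; P(transfer black) = 5/11
If white transferred: Urn II has 2 white of 5, so P(white|white moved) = 2/5
If black transferred: Urn II has 1 white of 5, so P(white|black moved) = 1/5
By total probability: P(white) = 6/11*2/5 + 5/11*1/5 = 17/55

17/55


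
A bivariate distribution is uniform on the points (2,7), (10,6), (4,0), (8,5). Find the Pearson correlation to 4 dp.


Cov(X,Y) = 1.5000, Var(X) = 10.0000, Var(Y) = 7.2500
rho = Cov/(sqrt(VarX)*sqrt(VarY)) = 0.1762

0.1762


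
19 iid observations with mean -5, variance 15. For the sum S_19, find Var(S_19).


By independence, Var(S_n) = n*Var(X_1) = 19*15 = 285

285


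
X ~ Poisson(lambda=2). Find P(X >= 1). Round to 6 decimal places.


P(X>=1) = 1 - P(X<=0) = 1 - (e^(-2)*2^0/0!)
≈ 1 - 0.1353352832 = 0.8646647168
≈ 0.864665

0.864665


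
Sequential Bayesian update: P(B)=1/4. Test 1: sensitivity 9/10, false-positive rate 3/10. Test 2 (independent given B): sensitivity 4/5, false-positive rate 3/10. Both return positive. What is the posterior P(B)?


After test 1: P(+) = 9/10*1/4 + 3/10*3/4 = 9/20
P(B|+) = (9/40)/(9/20) = 1/2
After test 2 (use post1 as new prior): P(+) = 4/5*1/2 + 3/10*1/2 = 11/20
P(B|+,+) = (2/5)/(11/20) = 8/11

8/11


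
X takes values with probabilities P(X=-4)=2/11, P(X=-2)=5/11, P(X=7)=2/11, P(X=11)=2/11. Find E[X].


E[X] = sum(x * P(x))
= -4*2/11 - 2*5/11 + 7*2/11 + 11*2/11
= 18/11

18/11


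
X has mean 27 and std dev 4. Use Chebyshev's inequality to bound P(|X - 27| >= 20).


k = 20/4 = 5
Chebyshev: P(|X-mu| >= k*sigma) <= 1/k^2 = 1/5^2 = 1/25

1/25


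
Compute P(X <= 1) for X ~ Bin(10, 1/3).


P(X<=1) = P(X=0) + P(X=1)
= 1024/59049 + 5120/59049
= 2048/19683

2048/19683


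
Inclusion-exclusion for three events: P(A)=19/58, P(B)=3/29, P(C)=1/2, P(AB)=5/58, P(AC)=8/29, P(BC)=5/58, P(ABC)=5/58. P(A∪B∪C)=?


P(A∪B∪C) = P(A)+P(B)+P(C) - P(AB)-P(AC)-P(BC) + P(ABC)
= 19/58+3/29+1/2 - 5/58-8/29-5/58 + 5/58
= 33/58

33/58


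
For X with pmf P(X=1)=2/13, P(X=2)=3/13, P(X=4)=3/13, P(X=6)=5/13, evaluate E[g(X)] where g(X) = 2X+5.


E[2X+5] = sum(g(x)*P(x))
= 7*2/13 + 9*3/13 + 13*3/13 + 17*5/13
= 165/13

165/13


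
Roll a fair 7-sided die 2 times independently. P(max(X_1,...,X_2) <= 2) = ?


P(max <= 2) = P(all X_i <= 2) = (P(X_1 <= 2))^2
= (2/7)^2 = 4/49

4/49


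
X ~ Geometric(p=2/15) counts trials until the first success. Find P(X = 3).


P(X=3) = (1-p)^2 * p = (13/15)^2 * 2/15
= 169/225 * 2/15 = 338/3375

338/3375


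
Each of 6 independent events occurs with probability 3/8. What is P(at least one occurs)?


P(at least one) = 1 - P(none)
P(none) = (1 - 3/8)^6 = (5/8)^6 = 15625/262144
P(at least one) = 1 - 15625/262144 = 246519/262144

246519/262144


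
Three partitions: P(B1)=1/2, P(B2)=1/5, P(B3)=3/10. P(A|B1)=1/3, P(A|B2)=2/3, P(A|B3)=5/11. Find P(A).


P(A) = P(A|B1)P(B1) + P(A|B2)P(B2) + P(A|B3)P(B3)
= 1/3*1/2 + 2/3*1/5 + 5/11*3/10
= 1/6 + 2/15 + 3/22 = 24/55

24/55


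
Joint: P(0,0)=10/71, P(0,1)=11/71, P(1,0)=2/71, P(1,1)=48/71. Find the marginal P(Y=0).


P(Y=0) = P(0,0)+P(1,0) = 10/71 + 2/71 = 12/71

12/71


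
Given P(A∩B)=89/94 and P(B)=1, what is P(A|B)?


P(A|B) = P(A∩B)/P(B) = (89/94)/(94/94) = 89/94

89/94


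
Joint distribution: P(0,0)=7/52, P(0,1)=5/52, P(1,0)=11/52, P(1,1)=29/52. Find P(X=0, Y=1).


Read from table: P(X=0, Y=1) = 5/52

5/52


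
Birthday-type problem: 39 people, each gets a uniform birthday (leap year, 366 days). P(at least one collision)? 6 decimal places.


P(all different) = prod((366-i)/366 for i=0..38) = 0.122510
P(at least one match) = 1 - 0.122510 = 0.877490

0.877490


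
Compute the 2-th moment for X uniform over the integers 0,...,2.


E[X^2] = (1/3) * sum(x^2 for x=0..2)
= 5/3

5/3


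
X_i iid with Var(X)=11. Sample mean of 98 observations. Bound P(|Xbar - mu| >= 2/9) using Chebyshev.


Var(Xbar) = Var(X)/n = 11/98
Chebyshev: P(|Xbar-mu| >= 2/9) <= Var(Xbar)/(2/9)^2 = (11/98)/(4/81) = 891/392
Bound exceeds 1, so trivial bound: 1

1


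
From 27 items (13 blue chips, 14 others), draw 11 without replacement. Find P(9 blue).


P(X=9) = C(13,9)*C(14,2) / C(27,11)
= 715*91 / 13037895
= 65065/13037895 = 1001/200583

1001/200583


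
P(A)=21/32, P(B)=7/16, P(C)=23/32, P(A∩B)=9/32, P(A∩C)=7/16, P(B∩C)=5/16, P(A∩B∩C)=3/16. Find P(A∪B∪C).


P(A∪B∪C) = P(A)+P(B)+P(C) - P(AB)-P(AC)-P(BC) + P(ABC)
= 21/32+7/16+23/32 - 9/32-7/16-5/16 + 3/16
= 31/32

31/32


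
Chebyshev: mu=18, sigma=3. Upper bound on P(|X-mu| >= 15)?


k = 15/3 = 5
Chebyshev: P(|X-mu| >= k*sigma) <= 1/k^2 = 1/5^2 = 1/25

1/25


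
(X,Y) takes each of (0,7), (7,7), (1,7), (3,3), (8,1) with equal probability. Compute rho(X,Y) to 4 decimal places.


Cov(X,Y) = -4.4000, Var(X) = 10.1600, Var(Y) = 6.4000
rho = Cov/(sqrt(VarX)*sqrt(VarY)) = -0.5457

-0.5457


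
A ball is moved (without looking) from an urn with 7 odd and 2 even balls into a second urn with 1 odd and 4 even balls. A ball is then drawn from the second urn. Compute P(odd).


P(transfer odd) = 7/9; P(transfer even) = 2/9
If odd transferred: Urn II has 2 odd of 6, so P(odd|odd moved) = 1/3
If even transferred: Urn II has 1 odd of 6, so P(odd|even moved) = 1/6
By total probability: P(odd) = 7/9*1/3 + 2/9*1/6 = 8/27

8/27


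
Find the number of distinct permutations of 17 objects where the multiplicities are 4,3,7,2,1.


17! = 355687428096000
Denominator: 4!=24 * 3!=6 * 7!=5040 * 2!=2 * 1!=1
Coefficient = 355687428096000 / 1451520 = 245044800

245044800


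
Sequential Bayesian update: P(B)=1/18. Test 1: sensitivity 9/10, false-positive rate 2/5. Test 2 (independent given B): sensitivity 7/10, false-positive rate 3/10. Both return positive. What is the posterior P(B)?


After test 1: P(+) = 9/10*1/18 + 2/5*17/18 = 77/180
P(B|+) = (1/20)/(77/180) = 9/77
After test 2 (use post1 as new prior): P(+) = 7/10*9/77 + 3/10*68/77 = 267/770
P(B|+,+) = (9/110)/(267/770) = 21/89

21/89


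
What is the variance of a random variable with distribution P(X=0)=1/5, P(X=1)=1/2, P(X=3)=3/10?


E[X] = 7/5, E[X^2] = 16/5
Var(X) = E[X^2] - (E[X])^2 = 16/5 - (7/5)^2 = 31/25

31/25


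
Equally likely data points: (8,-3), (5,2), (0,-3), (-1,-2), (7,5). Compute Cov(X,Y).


E[X]=19/5, E[Y]=-1/5, E[XY]=23/5
Cov(X,Y) = E[XY] - E[X]E[Y] = 23/5 - 19/5*-1/5 = 134/25

134/25


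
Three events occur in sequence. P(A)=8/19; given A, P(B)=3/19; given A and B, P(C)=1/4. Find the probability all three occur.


P(A∩B∩C) = P(A) * P(B|A) * P(C|A∩B)
= 8/19 * 3/19 * 1/4
= 24/361 * 1/4 = 6/361

6/361


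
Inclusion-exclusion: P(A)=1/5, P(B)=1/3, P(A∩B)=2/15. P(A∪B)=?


P(A∪B) = P(A) + P(B) - P(A∩B)
= 1/5 + 1/3 - 2/15 = 2/5

2/5


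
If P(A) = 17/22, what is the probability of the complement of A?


P(A') = 1 - P(A) = 1 - 17/22 = 5/22

5/22


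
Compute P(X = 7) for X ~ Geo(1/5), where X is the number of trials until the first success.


P(X=7) = (1-p)^6 * p = (4/5)^6 * 1/5
= 4096/15625 * 1/5 = 4096/78125

4096/78125


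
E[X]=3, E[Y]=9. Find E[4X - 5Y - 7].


E[4X - 5Y - 7] = 4*E[X] - 5*E[Y] - 7
= (4)*(3) + (-5)*(9) + (-7)
= 12 - 45 - 7 = -40

-40


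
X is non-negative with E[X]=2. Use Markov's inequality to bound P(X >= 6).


Markov: P(X >= a) <= E[X]/a
P(X >= 6) <= 2/6 = 1/3

1/3


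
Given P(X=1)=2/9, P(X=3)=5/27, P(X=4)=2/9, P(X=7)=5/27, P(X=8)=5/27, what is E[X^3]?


E[X^3] = sum(g(x)*P(x))
= 1*2/9 + 27*5/27 + 64*2/9 + 343*5/27 + 512*5/27
= 1600/9

1600/9


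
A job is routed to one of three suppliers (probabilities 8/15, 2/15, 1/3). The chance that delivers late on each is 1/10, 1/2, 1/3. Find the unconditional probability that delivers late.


P(A) = P(A|B1)P(B1) + P(A|B2)P(B2) + P(A|B3)P(B3)
= 1/10*8/15 + 1/2*2/15 + 1/3*1/3
= 4/75 + 1/15 + 1/9 = 52/225

52/225


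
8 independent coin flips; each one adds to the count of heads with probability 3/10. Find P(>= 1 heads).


P(at least one) = 1 - P(none)
P(none) = (1 - 3/10)^8 = (7/10)^8 = 5764801/100000000
P(at least one) = 1 - 5764801/100000000 = 94235199/100000000

94235199/100000000


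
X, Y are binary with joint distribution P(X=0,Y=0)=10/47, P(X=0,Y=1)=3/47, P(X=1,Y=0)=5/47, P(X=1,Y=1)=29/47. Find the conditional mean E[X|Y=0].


P(Y=0) = 15/47
E[X|Y=0] = (0*10 + 1*5)/15 = 5/15 = 1/3

1/3


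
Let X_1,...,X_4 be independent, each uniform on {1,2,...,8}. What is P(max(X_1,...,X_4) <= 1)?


P(max <= 1) = P(all X_i <= 1) = (P(X_1 <= 1))^4
= (1/8)^4 = 1/4096

1/4096


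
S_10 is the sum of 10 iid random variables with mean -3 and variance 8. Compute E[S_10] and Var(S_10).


E[S_n] = n*mu = 10*-3 = -30
Var(S_n) = n*sigma^2 = 10*8 = 80

E[S_10]=-30, Var(S_10)=80


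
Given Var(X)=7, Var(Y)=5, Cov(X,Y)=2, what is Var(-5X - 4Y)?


Var(-5X - 4Y) = (-5)^2*Var(X) + (-4)^2*Var(Y) + 2*(-5)*(-4)*Cov(X,Y)
= 25*7 + 16*5 + 40*2
= 175 + 80 + 80 = 335

335


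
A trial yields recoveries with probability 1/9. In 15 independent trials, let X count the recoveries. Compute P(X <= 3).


P(X<=3) = P(X=0) + P(X=1) + P(X=2) + P(X=3)
= 35184372088832/205891132094649 + 21990232555520/68630377364883 + 19241453486080/68630377364883 + 31267361914880/205891132094649
= 190146792128512/205891132094649

190146792128512/205891132094649


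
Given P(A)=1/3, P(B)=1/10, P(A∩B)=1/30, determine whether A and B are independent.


P(A)*P(B) = 1/3*1/10 = 1/30
P(A∩B) = 1/30, which equals P(A)P(B), so independent

Yes, A and B are independent


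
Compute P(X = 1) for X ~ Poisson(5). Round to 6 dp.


P(X=1) = e^(-5) * 5^1 / 1!
≈ 0.006737946999 * 5 / 1
≈ 0.033690

0.033690


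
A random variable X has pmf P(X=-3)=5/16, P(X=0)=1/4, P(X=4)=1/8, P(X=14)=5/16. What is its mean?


E[X] = sum(x * P(x))
= -3*5/16 + 0*1/4 + 4*1/8 + 14*5/16
= 63/16

63/16


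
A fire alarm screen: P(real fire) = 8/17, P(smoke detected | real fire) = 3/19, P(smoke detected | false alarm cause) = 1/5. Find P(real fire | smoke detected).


P(A) = P(A|B)P(B) + P(A|B')P(B') = 3/19*8/17 + 1/5*9/17 = 291/1615
P(B|A) = P(A|B)P(B)/P(A) = (24/323)/(291/1615) = 40/97

40/97


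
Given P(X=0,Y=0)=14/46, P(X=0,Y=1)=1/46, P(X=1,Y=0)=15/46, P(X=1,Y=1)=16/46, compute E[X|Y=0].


P(Y=0) = 29/46
E[X|Y=0] = (0*14 + 1*15)/29 = 15/29

15/29


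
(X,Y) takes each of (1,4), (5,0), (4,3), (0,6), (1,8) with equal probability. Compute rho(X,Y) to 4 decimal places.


Cov(X,Y) = -4.4400, Var(X) = 3.7600, Var(Y) = 7.3600
rho = Cov/(sqrt(VarX)*sqrt(VarY)) = -0.8440

-0.8440


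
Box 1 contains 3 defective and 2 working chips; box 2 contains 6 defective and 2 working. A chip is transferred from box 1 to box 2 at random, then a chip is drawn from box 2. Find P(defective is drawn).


P(transfer defective) = 3/5; P(transfer working) = 2/5
If defective transferred: Urn II has 7 defective of 9, so P(defective|defective moved) = 7/9
If working transferred: Urn II has 6 defective of 9, so P(defective|working moved) = 2/3
By total probability: P(defective) = 3/5*7/9 + 2/5*2/3 = 11/15

11/15


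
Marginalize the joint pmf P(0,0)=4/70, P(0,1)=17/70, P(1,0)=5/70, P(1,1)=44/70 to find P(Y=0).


P(Y=0) = P(0,0)+P(1,0) = 4/70 + 5/70 = 9/70

9/70


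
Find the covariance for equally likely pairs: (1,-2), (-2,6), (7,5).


E[X]=2, E[Y]=3, E[XY]=7
Cov(X,Y) = E[XY] - E[X]E[Y] = 7 - 2*3 = 1

1


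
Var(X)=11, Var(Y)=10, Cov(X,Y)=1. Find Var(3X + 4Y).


Var(3X + 4Y) = 3^2*Var(X) + 4^2*Var(Y) + 2*3*4*Cov(X,Y)
= 9*11 + 16*10 + 24*1
= 99 + 160 + 24 = 283

283


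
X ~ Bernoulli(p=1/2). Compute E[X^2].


For Bernoulli: X in {0,1}
E[X^2] = 0^2*(1-1/2) + 1^2*1/2 = 1/2

1/2


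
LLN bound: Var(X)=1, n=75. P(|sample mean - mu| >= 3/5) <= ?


Var(Xbar) = Var(X)/n = 1/75
Chebyshev: P(|Xbar-mu| >= 3/5) <= Var(Xbar)/(3/5)^2 = (1/75)/(9/25) = 1/27

1/27


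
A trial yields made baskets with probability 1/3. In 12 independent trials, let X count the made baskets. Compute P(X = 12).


P(X=12) = C(12,12) * p^12 * (1-p)^0
= 1 * 1/531441 * 1
= 1/531441

1/531441


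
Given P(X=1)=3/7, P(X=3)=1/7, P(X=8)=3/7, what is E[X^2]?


E[X^2] = sum(g(x)*P(x))
= 1*3/7 + 9*1/7 + 64*3/7
= 204/7

204/7


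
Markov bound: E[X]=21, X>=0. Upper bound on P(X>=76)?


Markov: P(X >= a) <= E[X]/a
P(X >= 76) <= 21/76

21/76


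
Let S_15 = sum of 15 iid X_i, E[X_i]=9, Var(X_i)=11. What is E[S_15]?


E[S_n] = n*E[X_1] = 15*9 = 135

135


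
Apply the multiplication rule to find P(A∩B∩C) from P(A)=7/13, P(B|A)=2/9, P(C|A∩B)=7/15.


P(A∩B∩C) = P(A) * P(B|A) * P(C|A∩B)
= 7/13 * 2/9 * 7/15
= 14/117 * 7/15 = 98/1755

98/1755


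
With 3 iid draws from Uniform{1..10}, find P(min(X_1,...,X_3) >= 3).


P(min >= 3) = P(all X_i >= 3) = (P(X_1 >= 3))^3
= (8/10)^3 = (4/5)^3 = 64/125

64/125


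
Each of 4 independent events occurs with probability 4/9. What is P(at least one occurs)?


P(at least one) = 1 - P(none)
P(none) = (1 - 4/9)^4 = (5/9)^4 = 625/6561
P(at least one) = 1 - 625/6561 = 5936/6561

5936/6561


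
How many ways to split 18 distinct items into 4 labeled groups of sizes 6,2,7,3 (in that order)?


18! = 6402373705728000
Denominator: 6!=720 * 2!=2 * 7!=5040 * 3!=6
Coefficient = 6402373705728000 / 43545600 = 147026880

147026880


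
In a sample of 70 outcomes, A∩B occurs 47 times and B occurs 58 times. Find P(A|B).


P(A|B) = P(A∩B)/P(B) = (47/70)/(58/70) = 47/58

47/58


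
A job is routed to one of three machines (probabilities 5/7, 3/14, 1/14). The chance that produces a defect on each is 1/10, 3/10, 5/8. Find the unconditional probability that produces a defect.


P(A) = P(A|B1)P(B1) + P(A|B2)P(B2) + P(A|B3)P(B3)
= 1/10*5/7 + 3/10*3/14 + 5/8*1/14
= 1/14 + 9/140 + 5/112 = 101/560

101/560


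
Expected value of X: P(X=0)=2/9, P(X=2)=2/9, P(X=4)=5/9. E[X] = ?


E[X] = sum(x * P(x))
= 0*2/9 + 2*2/9 + 4*5/9
= 8/3

8/3


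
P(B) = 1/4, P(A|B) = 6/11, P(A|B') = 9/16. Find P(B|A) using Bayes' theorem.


P(A) = P(A|B)P(B) + P(A|B')P(B') = 6/11*1/4 + 9/16*3/4 = 393/704
P(B|A) = P(A|B)P(B)/P(A) = (3/22)/(393/704) = 32/131

32/131


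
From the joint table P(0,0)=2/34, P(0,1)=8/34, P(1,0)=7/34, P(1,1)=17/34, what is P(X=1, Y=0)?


Read from table: P(X=1, Y=0) = 7/34

7/34


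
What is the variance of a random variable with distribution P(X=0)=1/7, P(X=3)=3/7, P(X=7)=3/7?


E[X] = 30/7, E[X^2] = 174/7
Var(X) = E[X^2] - (E[X])^2 = 174/7 - (30/7)^2 = 318/49

318/49


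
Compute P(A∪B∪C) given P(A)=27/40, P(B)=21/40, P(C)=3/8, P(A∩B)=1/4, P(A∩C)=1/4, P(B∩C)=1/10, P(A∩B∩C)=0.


P(A∪B∪C) = P(A)+P(B)+P(C) - P(AB)-P(AC)-P(BC) + P(ABC)
= 27/40+21/40+3/8 - 1/4-1/4-1/10 + 0
= 39/40

39/40


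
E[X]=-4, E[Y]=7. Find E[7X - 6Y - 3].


E[7X - 6Y - 3] = 7*E[X] - 6*E[Y] - 3
= (7)*(-4) + (-6)*(7) + (-3)
= -28 - 42 - 3 = -73

-73


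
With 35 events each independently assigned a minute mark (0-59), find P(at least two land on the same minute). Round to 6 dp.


P(all different) = prod((60-i)/60 for i=0..34) = 0.000003
P(at least one match) = 1 - 0.000003 = 0.999997

0.999997


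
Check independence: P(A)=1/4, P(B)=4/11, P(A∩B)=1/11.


P(A)*P(B) = 1/4*4/11 = 1/11
P(A∩B) = 1/11, which equals P(A)P(B), so independent

Yes, A and B are independent


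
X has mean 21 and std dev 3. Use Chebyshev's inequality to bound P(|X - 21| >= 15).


k = 15/3 = 5
Chebyshev: P(|X-mu| >= k*sigma) <= 1/k^2 = 1/5^2 = 1/25

1/25


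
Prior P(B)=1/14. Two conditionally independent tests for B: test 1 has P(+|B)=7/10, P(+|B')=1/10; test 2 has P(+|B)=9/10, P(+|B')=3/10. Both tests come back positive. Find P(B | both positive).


After test 1: P(+) = 7/10*1/14 + 1/10*13/14 = 1/7
P(B|+) = (1/20)/(1/7) = 7/20
After test 2 (use post1 as new prior): P(+) = 9/10*7/20 + 3/10*13/20 = 51/100
P(B|+,+) = (63/200)/(51/100) = 21/34

21/34


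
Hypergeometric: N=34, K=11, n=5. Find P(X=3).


P(X=3) = C(11,3)*C(23,2) / C(34,5)
= 165*253 / 278256
= 41745/278256 = 1265/8432

1265/8432


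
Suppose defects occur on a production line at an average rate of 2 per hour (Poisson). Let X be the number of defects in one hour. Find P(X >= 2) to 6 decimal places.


P(X>=2) = 1 - P(X<=1) = 1 - (e^(-2)*2^0/0! + e^(-2)*2^1/1!)
≈ 1 - (0.1353352832 + 0.2706705665)
= 1 - 0.4060058497 = 0.5939941503
≈ 0.593994

0.593994


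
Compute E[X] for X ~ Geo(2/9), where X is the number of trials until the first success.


For geometric (trials until first success), E[X] = 1/p = 1/(2/9) = 9/2

9/2


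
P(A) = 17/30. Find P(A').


P(A') = 1 - P(A) = 1 - 17/30 = 13/30

13/30


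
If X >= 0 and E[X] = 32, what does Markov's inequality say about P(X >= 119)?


Markov: P(X >= a) <= E[X]/a
P(X >= 119) <= 32/119

32/119


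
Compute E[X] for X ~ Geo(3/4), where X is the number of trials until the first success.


For geometric (trials until first success), E[X] = 1/p = 1/(3/4) = 4/3

4/3


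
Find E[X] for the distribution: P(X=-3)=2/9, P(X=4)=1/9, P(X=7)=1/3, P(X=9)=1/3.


E[X] = sum(x * P(x))
= -3*2/9 + 4*1/9 + 7*1/3 + 9*1/3
= 46/9

46/9


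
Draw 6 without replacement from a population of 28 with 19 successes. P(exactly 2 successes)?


P(X=2) = C(19,2)*C(9,4) / C(28,6)
= 171*126 / 376740
= 21546/376740 = 171/2990

171/2990


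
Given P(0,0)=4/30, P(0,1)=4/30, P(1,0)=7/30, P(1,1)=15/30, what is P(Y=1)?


P(Y=1) = P(0,1)+P(1,1) = 4/30 + 15/30 = 19/30

19/30


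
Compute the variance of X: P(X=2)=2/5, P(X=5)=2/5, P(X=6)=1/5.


E[X] = 4, E[X^2] = 94/5
Var(X) = E[X^2] - (E[X])^2 = 94/5 - (4)^2 = 14/5

14/5


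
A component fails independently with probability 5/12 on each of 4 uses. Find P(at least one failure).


P(at least one) = 1 - P(none)
P(none) = (1 - 5/12)^4 = (7/12)^4 = 2401/20736
P(at least one) = 1 - 2401/20736 = 18335/20736

18335/20736


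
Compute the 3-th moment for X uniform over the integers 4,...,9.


E[X^3] = (1/6) * sum(x^3 for x=4..9)
= 1989/6 = 663/2

663/2


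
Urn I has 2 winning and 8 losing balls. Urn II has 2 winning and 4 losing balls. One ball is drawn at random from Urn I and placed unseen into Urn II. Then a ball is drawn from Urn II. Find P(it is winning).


P(transfer winning) = 2/10 = 1/5; P(transfer losing) = 4/5
If winning transferred: Urn II has 3 winning of 7, so P(winning|winning moved) = 3/7
If losing transferred: Urn II has 2 winning of 7, so P(winning|losing moved) = 2/7
By total probability: P(winning) = 1/5*3/7 + 4/5*2/7 = 11/35

11/35


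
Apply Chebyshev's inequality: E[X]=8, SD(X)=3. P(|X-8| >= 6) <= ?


k = 6/3 = 2
Chebyshev: P(|X-mu| >= k*sigma) <= 1/k^2 = 1/2^2 = 1/4

1/4


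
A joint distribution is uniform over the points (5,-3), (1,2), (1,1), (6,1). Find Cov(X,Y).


E[X]=13/4, E[Y]=1/4, E[XY]=-3/2
Cov(X,Y) = E[XY] - E[X]E[Y] = -3/2 - 13/4*1/4 = -37/16

-37/16


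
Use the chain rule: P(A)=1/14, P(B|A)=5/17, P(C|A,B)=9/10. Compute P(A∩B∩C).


P(A∩B∩C) = P(A) * P(B|A) * P(C|A∩B)
= 1/14 * 5/17 * 9/10
= 5/238 * 9/10 = 9/476

9/476


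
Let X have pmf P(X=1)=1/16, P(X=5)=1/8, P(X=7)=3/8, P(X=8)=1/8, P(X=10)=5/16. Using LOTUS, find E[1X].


E[1X] = sum(g(x)*P(x))
= 1*1/16 + 5*1/8 + 7*3/8 + 8*1/8 + 10*5/16
= 119/16

119/16


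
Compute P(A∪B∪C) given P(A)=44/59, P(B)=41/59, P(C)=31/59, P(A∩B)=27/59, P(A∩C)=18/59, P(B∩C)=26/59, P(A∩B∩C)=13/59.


P(A∪B∪C) = P(A)+P(B)+P(C) - P(AB)-P(AC)-P(BC) + P(ABC)
= 44/59+41/59+31/59 - 27/59-18/59-26/59 + 13/59
= 58/59

58/59


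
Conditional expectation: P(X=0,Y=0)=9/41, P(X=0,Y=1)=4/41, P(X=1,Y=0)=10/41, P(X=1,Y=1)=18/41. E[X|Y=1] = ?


P(Y=1) = 22/41
E[X|Y=1] = (0*4 + 1*18)/22 = 18/22 = 9/11

9/11


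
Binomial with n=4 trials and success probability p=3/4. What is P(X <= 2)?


P(X<=2) = P(X=0) + P(X=1) + P(X=2)
= 1/256 + 3/64 + 27/128
= 67/256

67/256


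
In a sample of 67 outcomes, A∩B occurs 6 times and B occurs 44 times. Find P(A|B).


P(A|B) = P(A∩B)/P(B) = (6/67)/(44/67) = 6/44 = 3/22

3/22


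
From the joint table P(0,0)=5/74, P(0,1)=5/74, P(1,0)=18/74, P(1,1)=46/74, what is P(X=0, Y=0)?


Read from table: P(X=0, Y=0) = 5/74

5/74


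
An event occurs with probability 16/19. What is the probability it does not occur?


P(A') = 1 - P(A) = 1 - 16/19 = 3/19

3/19


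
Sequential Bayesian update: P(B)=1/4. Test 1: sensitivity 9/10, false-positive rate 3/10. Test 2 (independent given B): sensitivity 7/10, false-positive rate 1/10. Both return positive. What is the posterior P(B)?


After test 1: P(+) = 9/10*1/4 + 3/10*3/4 = 9/20
P(B|+) = (9/40)/(9/20) = 1/2
After test 2 (use post1 as new prior): P(+) = 7/10*1/2 + 1/10*1/2 = 2/5
P(B|+,+) = (7/20)/(2/5) = 7/8

7/8


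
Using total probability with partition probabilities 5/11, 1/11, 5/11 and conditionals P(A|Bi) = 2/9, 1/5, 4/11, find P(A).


P(A) = P(A|B1)P(B1) + P(A|B2)P(B2) + P(A|B3)P(B3)
= 2/9*5/11 + 1/5*1/11 + 4/11*5/11
= 10/99 + 1/55 + 20/121 = 1549/5445

1549/5445


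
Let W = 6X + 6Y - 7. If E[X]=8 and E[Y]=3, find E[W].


E[6X + 6Y - 7] = 6*E[X] + 6*E[Y] - 7
= (6)*(8) + (6)*(3) + (-7)
= 48 + 18 - 7 = 59

59


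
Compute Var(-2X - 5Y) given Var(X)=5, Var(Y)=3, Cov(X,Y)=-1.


Var(-2X - 5Y) = (-2)^2*Var(X) + (-5)^2*Var(Y) + 2*(-2)*(-5)*Cov(X,Y)
= 4*5 + 25*3 + 20*(-1)
= 20 + 75 - 20 = 75

75


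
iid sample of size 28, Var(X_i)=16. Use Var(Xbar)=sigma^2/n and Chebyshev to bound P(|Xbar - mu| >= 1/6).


Var(Xbar) = Var(X)/n = 16/28
Chebyshev: P(|Xbar-mu| >= 1/6) <= Var(Xbar)/(1/6)^2 = (4/7)/(1/36) = 144/7
Bound exceeds 1, so trivial bound: 1

1


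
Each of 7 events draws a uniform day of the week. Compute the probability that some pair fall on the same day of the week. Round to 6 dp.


P(all different) = prod((7-i)/7 for i=0..6) = 0.006120
P(at least one match) = 1 - 0.006120 = 0.993880

0.993880


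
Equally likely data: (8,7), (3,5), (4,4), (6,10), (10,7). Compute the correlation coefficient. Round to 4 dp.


Cov(X,Y) = 2.4800, Var(X) = 6.5600, Var(Y) = 4.2400
rho = Cov/(sqrt(VarX)*sqrt(VarY)) = 0.4702

0.4702


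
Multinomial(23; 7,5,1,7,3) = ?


23! = 25852016738884976640000
Denominator: 7!=5040 * 5!=120 * 1!=1 * 7!=5040 * 3!=6
Coefficient = 25852016738884976640000 / 18289152000 = 1413516424320

1413516424320


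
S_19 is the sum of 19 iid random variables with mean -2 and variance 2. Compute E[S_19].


E[S_n] = n*E[X_1] = 19*-2 = -38

-38


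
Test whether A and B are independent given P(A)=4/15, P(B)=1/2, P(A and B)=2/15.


P(A)*P(B) = 4/15*1/2 = 2/15
P(A∩B) = 2/15, which equals P(A)P(B), so independent

Yes, A and B are independent


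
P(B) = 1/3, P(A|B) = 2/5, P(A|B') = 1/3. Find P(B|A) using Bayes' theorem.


P(A) = P(A|B)P(B) + P(A|B')P(B') = 2/5*1/3 + 1/3*2/3 = 16/45
P(B|A) = P(A|B)P(B)/P(A) = (2/15)/(16/45) = 3/8

3/8


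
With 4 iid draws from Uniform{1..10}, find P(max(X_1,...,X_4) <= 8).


P(max <= 8) = P(all X_i <= 8) = (P(X_1 <= 8))^4
= (8/10)^4 = (4/5)^4 = 256/625

256/625


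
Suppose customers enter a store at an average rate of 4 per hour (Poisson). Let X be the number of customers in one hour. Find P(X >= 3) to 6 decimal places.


P(X>=3) = 1 - P(X<=2) = 1 - (e^(-4)*4^0/0! + e^(-4)*4^1/1! + e^(-4)*4^2/2!)
≈ 1 - (0.0183156389 + 0.0732625556 + 0.1465251111)
= 1 - 0.2381033056 = 0.7618966944
≈ 0.761897

0.761897


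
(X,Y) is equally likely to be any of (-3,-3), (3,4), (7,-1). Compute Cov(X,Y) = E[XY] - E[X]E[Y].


E[X]=7/3, E[Y]=0, E[XY]=14/3
Cov(X,Y) = E[XY] - E[X]E[Y] = 14/3 - 7/3*0 = 14/3

14/3


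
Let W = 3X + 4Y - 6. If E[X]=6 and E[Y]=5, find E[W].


E[3X + 4Y - 6] = 3*E[X] + 4*E[Y] - 6
= (3)*(6) + (4)*(5) + (-6)
= 18 + 20 - 6 = 32

32


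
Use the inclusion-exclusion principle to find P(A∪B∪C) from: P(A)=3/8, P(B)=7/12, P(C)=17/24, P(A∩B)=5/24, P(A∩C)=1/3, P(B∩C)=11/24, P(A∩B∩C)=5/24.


P(A∪B∪C) = P(A)+P(B)+P(C) - P(AB)-P(AC)-P(BC) + P(ABC)
= 3/8+7/12+17/24 - 5/24-1/3-11/24 + 5/24
= 7/8

7/8


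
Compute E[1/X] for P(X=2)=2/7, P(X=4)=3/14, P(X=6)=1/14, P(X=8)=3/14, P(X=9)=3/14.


E[1/X] = sum(g(x)*P(x))
= 1/2*2/7 + 1/4*3/14 + 1/6*1/14 + 1/8*3/14 + 1/9*3/14
= 29/112

29/112


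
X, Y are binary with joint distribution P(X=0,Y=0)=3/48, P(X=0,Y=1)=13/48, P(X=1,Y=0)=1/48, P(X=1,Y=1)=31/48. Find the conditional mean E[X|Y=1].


P(Y=1) = 44/48
E[X|Y=1] = (0*13 + 1*31)/44 = 31/44

31/44


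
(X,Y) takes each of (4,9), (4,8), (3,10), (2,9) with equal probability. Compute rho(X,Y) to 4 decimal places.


Cov(X,Y) = -0.2500, Var(X) = 0.6875, Var(Y) = 0.5000
rho = Cov/(sqrt(VarX)*sqrt(VarY)) = -0.4264

-0.4264


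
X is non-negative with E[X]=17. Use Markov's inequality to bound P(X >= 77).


Markov: P(X >= a) <= E[X]/a
P(X >= 77) <= 17/77

17/77


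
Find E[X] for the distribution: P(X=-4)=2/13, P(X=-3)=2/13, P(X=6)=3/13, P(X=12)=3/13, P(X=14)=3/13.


E[X] = sum(x * P(x))
= -4*2/13 - 3*2/13 + 6*3/13 + 12*3/13 + 14*3/13
= 82/13

82/13


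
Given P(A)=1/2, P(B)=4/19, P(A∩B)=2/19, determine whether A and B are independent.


P(A)*P(B) = 1/2*4/19 = 2/19
P(A∩B) = 2/19, which equals P(A)P(B), so independent

Yes, A and B are independent


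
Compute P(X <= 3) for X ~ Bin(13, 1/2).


P(X<=3) = P(X=0) + P(X=1) + P(X=2) + P(X=3)
= 1/8192 + 13/8192 + 39/4096 + 143/4096
= 189/4096

189/4096


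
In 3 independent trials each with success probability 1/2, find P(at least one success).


P(at least one) = 1 - P(none)
P(none) = (1 - 1/2)^3 = (1/2)^3 = 1/8
P(at least one) = 1 - 1/8 = 7/8

7/8


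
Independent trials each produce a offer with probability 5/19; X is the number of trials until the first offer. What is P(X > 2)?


P(X > 2) = P(first 2 trials all fail) = (1-p)^2 = (14/19)^2 = 196/361

196/361


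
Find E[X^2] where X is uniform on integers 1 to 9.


E[X^2] = (1/9) * sum(x^2 for x=1..9)
= 285/9 = 95/3

95/3


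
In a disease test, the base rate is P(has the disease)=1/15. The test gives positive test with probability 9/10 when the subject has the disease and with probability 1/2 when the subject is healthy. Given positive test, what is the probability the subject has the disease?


P(A) = P(A|B)P(B) + P(A|B')P(B') = 9/10*1/15 + 1/2*14/15 = 79/150
P(B|A) = P(A|B)P(B)/P(A) = (3/50)/(79/150) = 9/79

9/79


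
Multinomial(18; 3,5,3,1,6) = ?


18! = 6402373705728000
Denominator: 3!=6 * 5!=120 * 3!=6 * 1!=1 * 6!=720
Coefficient = 6402373705728000 / 3110400 = 2058376320

2058376320


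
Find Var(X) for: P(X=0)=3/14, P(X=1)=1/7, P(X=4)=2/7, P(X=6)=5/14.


E[X] = 24/7, E[X^2] = 123/7
Var(X) = E[X^2] - (E[X])^2 = 123/7 - (24/7)^2 = 285/49

285/49


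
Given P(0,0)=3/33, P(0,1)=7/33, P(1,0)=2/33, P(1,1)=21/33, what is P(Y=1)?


P(Y=1) = P(0,1)+P(1,1) = 7/33 + 21/33 = 28/33

28/33


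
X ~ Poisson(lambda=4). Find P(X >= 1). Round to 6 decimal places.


P(X>=1) = 1 - P(X<=0) = 1 - (e^(-4)*4^0/0!)
≈ 1 - 0.0183156389 = 0.9816843611
≈ 0.981684

0.981684


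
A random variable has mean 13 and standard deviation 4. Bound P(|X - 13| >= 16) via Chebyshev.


k = 16/4 = 4
Chebyshev: P(|X-mu| >= k*sigma) <= 1/k^2 = 1/4^2 = 1/16

1/16


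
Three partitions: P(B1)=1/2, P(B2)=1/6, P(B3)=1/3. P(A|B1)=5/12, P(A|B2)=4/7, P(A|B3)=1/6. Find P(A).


P(A) = P(A|B1)P(B1) + P(A|B2)P(B2) + P(A|B3)P(B3)
= 5/12*1/2 + 4/7*1/6 + 1/6*1/3
= 5/24 + 2/21 + 1/18 = 181/504

181/504


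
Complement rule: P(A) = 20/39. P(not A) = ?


P(A') = 1 - P(A) = 1 - 20/39 = 19/39

19/39


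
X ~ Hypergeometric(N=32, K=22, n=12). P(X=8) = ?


P(X=8) = C(22,8)*C(10,4) / C(32,12)
= 319770*210 / 225792840
= 67151700/225792840 = 159885/537602

159885/537602


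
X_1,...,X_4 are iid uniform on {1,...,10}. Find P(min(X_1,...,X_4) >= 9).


P(min >= 9) = P(all X_i >= 9) = (P(X_1 >= 9))^4
= (2/10)^4 = (1/5)^4 = 1/625

1/625


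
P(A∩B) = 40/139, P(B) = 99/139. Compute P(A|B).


P(A|B) = P(A∩B)/P(B) = (40/139)/(99/139) = 40/99

40/99


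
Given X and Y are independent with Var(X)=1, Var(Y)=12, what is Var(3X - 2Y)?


Independence => Cov(X,Y)=0
Var(3X - 2Y) = 3^2*Var(X) + (-2)^2*Var(Y)
= 9*1 + 4*12 = 57

57


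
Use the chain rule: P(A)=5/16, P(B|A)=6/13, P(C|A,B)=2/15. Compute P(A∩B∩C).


P(A∩B∩C) = P(A) * P(B|A) * P(C|A∩B)
= 5/16 * 6/13 * 2/15
= 15/104 * 2/15 = 1/52

1/52


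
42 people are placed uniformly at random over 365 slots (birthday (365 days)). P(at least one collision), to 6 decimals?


P(all different) = prod((365-i)/365 for i=0..41) = 0.085970
P(at least one match) = 1 - 0.085970 = 0.914030

0.914030


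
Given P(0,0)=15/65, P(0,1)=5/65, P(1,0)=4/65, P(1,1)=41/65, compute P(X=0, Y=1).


Read from table: P(X=0, Y=1) = 5/65 = 1/13

1/13


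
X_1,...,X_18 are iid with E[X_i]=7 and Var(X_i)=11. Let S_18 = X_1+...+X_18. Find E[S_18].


E[S_n] = n*E[X_1] = 18*7 = 126

126
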